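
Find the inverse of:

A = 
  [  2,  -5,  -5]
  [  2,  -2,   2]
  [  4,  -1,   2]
det(A) = (2)·((-2)(2) - (2)(-1)) - (-5)·((2)(2) - (2)(4)) + (-5)·((2)(-1) - (-2)(4))
  = (2)(-2) - (-5)(-4) + (-5)(6)
  = -54
det(A) = -54 ≠ 0, so A is invertible.

Cofactors Cᵢⱼ = (-1)ⁱ⁺ʲ·Mᵢⱼ:
C = 
  [ -2,   4,   6]
  [ 15,  24, -18]
  [-20, -14,   6]

adj(A) = Cᵀ:
adj(A) = 
  [ -2,  15, -20]
  [  4,  24, -14]
  [  6, -18,   6]

A⁻¹ = (-1/54) · adj(A):
A⁻¹ = 
  [ 1/27, -5/18, 10/27]
  [-2/27,  -4/9,  7/27]
  [ -1/9,   1/3,  -1/9]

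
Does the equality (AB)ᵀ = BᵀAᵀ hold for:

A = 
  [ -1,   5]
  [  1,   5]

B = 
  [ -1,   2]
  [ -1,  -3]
Yes

(AB)ᵀ = 
  [ -4,  -6]
  [-17, -13]

BᵀAᵀ = 
  [ -4,  -6]
  [-17, -13]

Both sides are equal — this is the standard identity (AB)ᵀ = BᵀAᵀ, which holds for all A, B.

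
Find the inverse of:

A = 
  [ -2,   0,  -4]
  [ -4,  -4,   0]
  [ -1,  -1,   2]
det(A) = (-2)·((-4)(2) - (0)(-1)) - (0)·((-4)(2) - (0)(-1)) + (-4)·((-4)(-1) - (-4)(-1))
  = (-2)(-8) - (0)(-8) + (-4)(0)
  = 16
det(A) = 16 ≠ 0, so A is invertible.

Cofactors Cᵢⱼ = (-1)ⁱ⁺ʲ·Mᵢⱼ:
C = 
  [ -8,   8,   0]
  [  4,  -8,  -2]
  [-16,  16,   8]

adj(A) = Cᵀ:
adj(A) = 
  [ -8,   4, -16]
  [  8,  -8,  16]
  [  0,  -2,   8]

A⁻¹ = (1/16) · adj(A):
A⁻¹ = 
  [-1/2,  1/4,   -1]
  [ 1/2, -1/2,    1]
  [   0, -1/8,  1/2]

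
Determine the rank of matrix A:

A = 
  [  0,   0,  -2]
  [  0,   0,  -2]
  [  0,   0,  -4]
Row reduce:
R2 → R2 - (1)·R1
R3 → R3 - (2)·R1
REF = 
  [  0,   0,  -2]
  [  0,   0,   0]
  [  0,   0,   0]
Pivot columns: 3 → 1 pivot.

rank(A) = 1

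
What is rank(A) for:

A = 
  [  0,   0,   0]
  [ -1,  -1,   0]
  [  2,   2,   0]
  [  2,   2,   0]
Row reduce:
Swap R1 ↔ R2
R3 → R3 + (2)·R1
R4 → R4 + (2)·R1
REF = 
  [ -1,  -1,   0]
  [  0,   0,   0]
  [  0,   0,   0]
  [  0,   0,   0]
Pivot columns: 1 → 1 pivot.

rank(A) = 1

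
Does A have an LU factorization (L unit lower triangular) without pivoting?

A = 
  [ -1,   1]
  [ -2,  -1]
Yes.
A[1,1] = -1 ≠ 0, so Gaussian elimination proceeds without a row swap: multiplier ℓ₂₁ = (-2)/(-1) = 2, and U[2,2] = -1 - (2)(1) = -3.
L = 
  [  1,   0]
  [  2,   1]
U = 
  [ -1,   1]
  [  0,  -3]
Check row 2 of LU: [(2)(-1), (2)(1) + (-3)] = [-2, -1] = row 2 of A ✓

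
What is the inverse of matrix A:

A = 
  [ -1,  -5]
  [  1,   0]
det(A) = (-1)(0) - (-5)(1) = 5
For a 2×2 matrix, A⁻¹ = (1/det(A)) · [[d, -b], [-c, a]]
    = (1/5) · [[0, 5], [-1, -1]]

A⁻¹ = 
  [   0,    1]
  [-1/5, -1/5]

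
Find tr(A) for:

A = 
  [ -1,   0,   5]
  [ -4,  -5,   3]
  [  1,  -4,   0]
-6

tr(A) = -1 + -5 + 0 = -6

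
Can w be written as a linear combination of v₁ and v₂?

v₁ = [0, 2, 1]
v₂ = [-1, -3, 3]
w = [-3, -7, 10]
Yes

Form the augmented matrix and row-reduce:
[v₁|v₂|w] = 
  [  0,  -1,  -3]
  [  2,  -3,  -7]
  [  1,   3,  10]
Swap R1 ↔ R2
R3 → R3 - (1/2)·R1
R3 → R3 + (9/2)·R2
REF = 
  [  2,  -3,  -7]
  [  0,  -1,  -3]
  [  0,   0,   0]

No row of the form [0 0 | nonzero], so the system is consistent. Back-substitution gives c₁ = 1, c₂ = 3: w = (1)·v₁ + (3)·v₂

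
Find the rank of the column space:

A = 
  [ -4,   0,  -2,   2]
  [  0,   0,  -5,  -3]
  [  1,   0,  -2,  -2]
dim(Col(A)) = 2

Row reduce:
R3 → R3 + (1/4)·R1
R3 → R3 - (1/2)·R2
REF = 
  [ -4,   0,  -2,   2]
  [  0,   0,  -5,  -3]
  [  0,   0,   0,   0]
Pivot columns: 1, 3 → 2 pivots.
dim(Col(A)) = number of pivot columns = 2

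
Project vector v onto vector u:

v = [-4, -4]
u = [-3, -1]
v·u = (-4)(-3) + (-4)(-1) = 16
u·u = (-3)² + (-1)² = 10
proj_u(v) = (v·u / u·u) × u = (16/10) × u = (8/5) × u

proj_u(v) = [-24/5, -8/5]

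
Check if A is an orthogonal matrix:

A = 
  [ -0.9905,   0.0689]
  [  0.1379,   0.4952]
No

AᵀA = 
  [  1.0001,   0]
  [  0,   0.2500]
≠ I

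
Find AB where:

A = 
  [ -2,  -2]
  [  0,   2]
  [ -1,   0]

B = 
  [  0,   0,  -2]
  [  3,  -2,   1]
A is 3×2 and B is 2×3, so AB is 3×3. Each entry is (row of A)·(column of B):
AB[1,1] = (-2)(0) + (-2)(3) = -6
AB[1,2] = (-2)(0) + (-2)(-2) = 4
AB[1,3] = (-2)(-2) + (-2)(1) = 2
AB[2,1] = (0)(0) + (2)(3) = 6
AB[2,2] = (0)(0) + (2)(-2) = -4
AB[2,3] = (0)(-2) + (2)(1) = 2
AB[3,1] = (-1)(0) + (0)(3) = 0
AB[3,2] = (-1)(0) + (0)(-2) = 0
AB[3,3] = (-1)(-2) + (0)(1) = 2

AB = 
  [ -6,   4,   2]
  [  6,  -4,   2]
  [  0,   0,   2]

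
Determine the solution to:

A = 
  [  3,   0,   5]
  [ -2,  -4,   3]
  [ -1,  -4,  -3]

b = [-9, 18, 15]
Row reduce the augmented matrix [A|b]:
R2 → R2 + (2/3)·R1
R3 → R3 + (1/3)·R1
R3 → R3 - (1)·R2
REF = 
  [    3,     0,     5,    -9]
  [    0,    -4,  19/3,    12]
  [    0,     0, -23/3,     0]

Back-substitution:
x₃ = 0 / (-23/3) = 0
x₂ = (12 - (19/3)(0)) / (-4) = -3
x₁ = (-9 - (0)(-3) - (5)(0)) / 3 = -3

x = [-3, -3, 0]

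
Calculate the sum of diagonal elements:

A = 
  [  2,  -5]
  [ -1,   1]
3

tr(A) = 2 + 1 = 3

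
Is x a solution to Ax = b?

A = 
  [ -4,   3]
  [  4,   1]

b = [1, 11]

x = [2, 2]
No

Ax = [-2, 10] ≠ b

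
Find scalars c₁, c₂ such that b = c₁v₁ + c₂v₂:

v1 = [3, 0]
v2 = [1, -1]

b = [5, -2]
c1 = 1, c2 = 2

b = 1·v1 + 2·v2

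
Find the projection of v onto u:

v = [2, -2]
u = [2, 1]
proj_u(v) = [4/5, 2/5]

v·u = (2)(2) + (-2)(1) = 2
u·u = (2)² + (1)² = 5
proj_u(v) = (v·u / u·u) × u = (2/5) × u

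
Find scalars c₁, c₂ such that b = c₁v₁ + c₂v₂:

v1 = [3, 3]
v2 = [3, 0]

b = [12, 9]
c1 = 3, c2 = 1

b = 3·v1 + 1·v2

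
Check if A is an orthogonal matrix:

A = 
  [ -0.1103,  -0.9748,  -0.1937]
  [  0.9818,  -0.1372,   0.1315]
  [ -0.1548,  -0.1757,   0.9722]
Yes

AᵀA = 
  [  1.0001,   0,   0]
  [  0,   0.9999,   0]
  [  0,   0,   1]
≈ I (equal to I up to the 4-dp rounding of the entries)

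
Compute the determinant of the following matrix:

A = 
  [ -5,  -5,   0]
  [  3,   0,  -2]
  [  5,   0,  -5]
Cofactor expansion along row 1:
det(A) = (-5)·((0)(-5) - (-2)(0)) - (-5)·((3)(-5) - (-2)(5)) + (0)·((3)(0) - (0)(5))
  = (-5)(0) - (-5)(-5) + (0)(0)
  = -25

det(A) = -25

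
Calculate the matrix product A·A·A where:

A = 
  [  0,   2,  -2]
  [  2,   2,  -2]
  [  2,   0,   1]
A² = A·A:
A²[1,1] = (0)(0) + (2)(2) + (-2)(2) = 0
A²[1,2] = (0)(2) + (2)(2) + (-2)(0) = 4
A²[1,3] = (0)(-2) + (2)(-2) + (-2)(1) = -6
A²[2,1] = (2)(0) + (2)(2) + (-2)(2) = 0
A²[2,2] = (2)(2) + (2)(2) + (-2)(0) = 8
A²[2,3] = (2)(-2) + (2)(-2) + (-2)(1) = -10
A²[3,1] = (2)(0) + (0)(2) + (1)(2) = 2
A²[3,2] = (2)(2) + (0)(2) + (1)(0) = 4
A²[3,3] = (2)(-2) + (0)(-2) + (1)(1) = -3
A² = 
  [  0,   4,  -6]
  [  0,   8, -10]
  [  2,   4,  -3]

A^3 = A^2·A:
A^3[1,1] = (0)(0) + (4)(2) + (-6)(2) = -4
A^3[1,2] = (0)(2) + (4)(2) + (-6)(0) = 8
A^3[1,3] = (0)(-2) + (4)(-2) + (-6)(1) = -14
A^3[2,1] = (0)(0) + (8)(2) + (-10)(2) = -4
A^3[2,2] = (0)(2) + (8)(2) + (-10)(0) = 16
A^3[2,3] = (0)(-2) + (8)(-2) + (-10)(1) = -26
A^3[3,1] = (2)(0) + (4)(2) + (-3)(2) = 2
A^3[3,2] = (2)(2) + (4)(2) + (-3)(0) = 12
A^3[3,3] = (2)(-2) + (4)(-2) + (-3)(1) = -15
A^3 = 
  [ -4,   8, -14]
  [ -4,  16, -26]
  [  2,  12, -15]

Therefore
A^3 = 
  [ -4,   8, -14]
  [ -4,  16, -26]
  [  2,  12, -15]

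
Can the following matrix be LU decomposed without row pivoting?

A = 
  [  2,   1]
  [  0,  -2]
Yes.
A[1,1] = 2 ≠ 0, so Gaussian elimination proceeds without a row swap: multiplier ℓ₂₁ = (0)/(2) = 0, and U[2,2] = -2 - (0)(1) = -2.
L = 
  [  1,   0]
  [  0,   1]
U = 
  [  2,   1]
  [  0,  -2]
Check row 2 of LU: [(0)(2), (0)(1) + (-2)] = [0, -2] = row 2 of A ✓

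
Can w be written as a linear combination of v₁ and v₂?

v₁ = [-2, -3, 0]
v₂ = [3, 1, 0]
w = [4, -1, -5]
No

Form the augmented matrix and row-reduce:
[v₁|v₂|w] = 
  [ -2,   3,   4]
  [ -3,   1,  -1]
  [  0,   0,  -5]
R2 → R2 - (3/2)·R1
REF = 
  [  -2,    3,    4]
  [   0, -7/2,   -7]
  [   0,    0,   -5]

Row 3 reads [0 0 | -5], i.e. 0 = -5, so the system is inconsistent and w ∉ span{v₁, v₂}.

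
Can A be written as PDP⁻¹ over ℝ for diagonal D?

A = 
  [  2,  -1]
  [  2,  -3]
Yes

tr(A) = -1, det(A) = -4
Characteristic polynomial: λ² - tr(A)λ + det(A) = λ² + λ - 4
λ² + λ - 4 = 0  ⇒  λ = (-1 ± √((1)² - 4·(-4)))/2 = (-1 ± √(17))/2
  = (-1 + √17)/2,  (-1 - √17)/2
Eigenvalues: (-1 + √17)/2, (-1 - √17)/2  (≈ 1.562, -2.562)
The two irrational eigenvalues are distinct (simple), so each has alg. mult. = geom. mult. = 1.
Sum of geometric multiplicities equals n, so A has n independent eigenvectors.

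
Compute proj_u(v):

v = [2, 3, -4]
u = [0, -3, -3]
proj_u(v) = [0, -1/2, -1/2]

v·u = (2)(0) + (3)(-3) + (-4)(-3) = 3
u·u = (0)² + (-3)² + (-3)² = 18
proj_u(v) = (v·u / u·u) × u = (3/18) × u = (1/6) × u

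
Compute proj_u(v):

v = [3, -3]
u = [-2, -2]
proj_u(v) = [0, 0]

v·u = (3)(-2) + (-3)(-2) = 0
u·u = (-2)² + (-2)² = 8
proj_u(v) = (v·u / u·u) × u = (0/8) × u = (0) × u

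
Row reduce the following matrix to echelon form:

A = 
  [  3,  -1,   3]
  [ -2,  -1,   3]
Row operations:
R2 → R2 + (2/3)·R1

Resulting echelon form:
REF = 
  [   3,   -1,    3]
  [   0, -5/3,    5]

Rank = 2 (number of non-zero pivot rows).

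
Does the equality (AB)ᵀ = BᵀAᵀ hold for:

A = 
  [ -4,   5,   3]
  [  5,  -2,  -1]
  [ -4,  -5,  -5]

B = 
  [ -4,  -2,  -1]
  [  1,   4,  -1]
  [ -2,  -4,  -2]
Yes

(AB)ᵀ = 
  [ 15, -20,  21]
  [ 16, -14,   8]
  [ -7,  -1,  19]

BᵀAᵀ = 
  [ 15, -20,  21]
  [ 16, -14,   8]
  [ -7,  -1,  19]

Both sides are equal — this is the standard identity (AB)ᵀ = BᵀAᵀ, which holds for all A, B.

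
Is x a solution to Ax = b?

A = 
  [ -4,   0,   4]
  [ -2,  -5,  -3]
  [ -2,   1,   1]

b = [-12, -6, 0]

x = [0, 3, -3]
Yes

Ax = [-12, -6, 0] = b ✓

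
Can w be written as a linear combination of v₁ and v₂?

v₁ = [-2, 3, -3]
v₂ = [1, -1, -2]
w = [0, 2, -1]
No

Form the augmented matrix and row-reduce:
[v₁|v₂|w] = 
  [ -2,   1,   0]
  [  3,  -1,   2]
  [ -3,  -2,  -1]
R2 → R2 + (3/2)·R1
R3 → R3 - (3/2)·R1
R3 → R3 + (7)·R2
REF = 
  [ -2,   1,   0]
  [  0, 1/2,   2]
  [  0,   0,  13]

Row 3 reads [0 0 | 13], i.e. 0 = 13, so the system is inconsistent and w ∉ span{v₁, v₂}.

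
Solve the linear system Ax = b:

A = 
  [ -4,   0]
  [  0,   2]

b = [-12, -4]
x = [3, -2]

Row reduce the augmented matrix [A|b]:
(already in echelon form)
REF = 
  [ -4,   0, -12]
  [  0,   2,  -4]

Back-substitution:
x₂ = (-4) / 2 = -2
x₁ = (-12 - (0)(-2)) / (-4) = 3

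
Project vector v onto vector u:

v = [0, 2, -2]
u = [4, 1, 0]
proj_u(v) = [8/17, 2/17, 0]

v·u = (0)(4) + (2)(1) + (-2)(0) = 2
u·u = (4)² + (1)² + (0)² = 17
proj_u(v) = (v·u / u·u) × u = (2/17) × u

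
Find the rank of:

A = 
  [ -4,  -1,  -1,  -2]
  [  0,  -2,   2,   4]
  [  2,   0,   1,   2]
Row reduce:
R3 → R3 + (1/2)·R1
R3 → R3 - (1/4)·R2
REF = 
  [ -4,  -1,  -1,  -2]
  [  0,  -2,   2,   4]
  [  0,   0,   0,   0]
Pivot columns: 1, 2 → 2 pivots.

rank(A) = 2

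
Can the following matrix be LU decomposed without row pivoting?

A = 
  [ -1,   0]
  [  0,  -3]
Yes.
A[1,1] = -1 ≠ 0, so Gaussian elimination proceeds without a row swap: multiplier ℓ₂₁ = (0)/(-1) = 0, and U[2,2] = -3 - (0)(0) = -3.
L = 
  [  1,   0]
  [  0,   1]
U = 
  [ -1,   0]
  [  0,  -3]
Check row 2 of LU: [(0)(-1), (0)(0) + (-3)] = [0, -3] = row 2 of A ✓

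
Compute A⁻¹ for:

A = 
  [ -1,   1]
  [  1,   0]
det(A) = (-1)(0) - (1)(1) = -1
For a 2×2 matrix, A⁻¹ = (1/det(A)) · [[d, -b], [-c, a]]
    = (-1) · [[0, -1], [-1, -1]]

A⁻¹ = 
  [  0,   1]
  [  1,   1]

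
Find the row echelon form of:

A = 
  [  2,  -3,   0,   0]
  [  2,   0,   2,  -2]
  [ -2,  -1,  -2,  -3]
Row operations:
R2 → R2 - (1)·R1
R3 → R3 + (1)·R1
R3 → R3 + (4/3)·R2

Resulting echelon form:
REF = 
  [    2,    -3,     0,     0]
  [    0,     3,     2,    -2]
  [    0,     0,   2/3, -17/3]

Rank = 3 (number of non-zero pivot rows).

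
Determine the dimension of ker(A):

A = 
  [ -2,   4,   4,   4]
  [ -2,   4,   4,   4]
nullity(A) = 3

Row reduce:
R2 → R2 - (1)·R1
REF = 
  [ -2,   4,   4,   4]
  [  0,   0,   0,   0]
Pivot columns: 1 → 1 pivot.
rank(A) = 1, so nullity(A) = 4 - 1 = 3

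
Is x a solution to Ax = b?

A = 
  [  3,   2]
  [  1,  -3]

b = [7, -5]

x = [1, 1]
No

Ax = [5, -2] ≠ b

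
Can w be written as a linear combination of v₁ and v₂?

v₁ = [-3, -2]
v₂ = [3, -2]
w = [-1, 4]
Yes

Form the augmented matrix and row-reduce:
[v₁|v₂|w] = 
  [ -3,   3,  -1]
  [ -2,  -2,   4]
R2 → R2 - (2/3)·R1
REF = 
  [  -3,    3,   -1]
  [   0,   -4, 14/3]

No row of the form [0 0 | nonzero], so the system is consistent. Back-substitution gives c₁ = -5/6, c₂ = -7/6: w = (-5/6)·v₁ + (-7/6)·v₂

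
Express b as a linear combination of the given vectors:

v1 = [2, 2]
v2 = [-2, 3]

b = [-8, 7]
c1 = -1, c2 = 3

b = -1·v1 + 3·v2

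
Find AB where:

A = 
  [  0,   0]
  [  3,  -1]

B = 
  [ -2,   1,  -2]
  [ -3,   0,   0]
A is 2×2 and B is 2×3, so AB is 2×3. Each entry is (row of A)·(column of B):
AB[1,1] = (0)(-2) + (0)(-3) = 0
AB[1,2] = (0)(1) + (0)(0) = 0
AB[1,3] = (0)(-2) + (0)(0) = 0
AB[2,1] = (3)(-2) + (-1)(-3) = -3
AB[2,2] = (3)(1) + (-1)(0) = 3
AB[2,3] = (3)(-2) + (-1)(0) = -6

AB = 
  [  0,   0,   0]
  [ -3,   3,  -6]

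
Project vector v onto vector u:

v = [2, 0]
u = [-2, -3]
proj_u(v) = [8/13, 12/13]

v·u = (2)(-2) + (0)(-3) = -4
u·u = (-2)² + (-3)² = 13
proj_u(v) = (v·u / u·u) × u = (-4/13) × u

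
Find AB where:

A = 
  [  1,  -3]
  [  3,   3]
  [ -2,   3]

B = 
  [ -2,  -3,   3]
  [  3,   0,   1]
AB = 
  [-11,  -3,   0]
  [  3,  -9,  12]
  [ 13,   6,  -3]

A is 3×2 and B is 2×3, so AB is 3×3. Each entry is (row of A)·(column of B):
AB[1,1] = (1)(-2) + (-3)(3) = -11
AB[1,2] = (1)(-3) + (-3)(0) = -3
AB[1,3] = (1)(3) + (-3)(1) = 0
AB[2,1] = (3)(-2) + (3)(3) = 3
AB[2,2] = (3)(-3) + (3)(0) = -9
AB[2,3] = (3)(3) + (3)(1) = 12
AB[3,1] = (-2)(-2) + (3)(3) = 13
AB[3,2] = (-2)(-3) + (3)(0) = 6
AB[3,3] = (-2)(3) + (3)(1) = -3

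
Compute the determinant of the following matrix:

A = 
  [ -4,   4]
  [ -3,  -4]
28

For a 2×2 matrix, det = ad - bc = (-4)(-4) - (4)(-3) = 28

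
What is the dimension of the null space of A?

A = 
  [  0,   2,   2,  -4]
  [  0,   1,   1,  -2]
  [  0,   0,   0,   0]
nullity(A) = 3

Row reduce:
R2 → R2 - (1/2)·R1
REF = 
  [  0,   2,   2,  -4]
  [  0,   0,   0,   0]
  [  0,   0,   0,   0]
Pivot columns: 2 → 1 pivot.
rank(A) = 1, so nullity(A) = 4 - 1 = 3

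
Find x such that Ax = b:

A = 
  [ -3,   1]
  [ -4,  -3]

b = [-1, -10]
x = [1, 2]

Row reduce the augmented matrix [A|b]:
R2 → R2 - (4/3)·R1
REF = 
  [   -3,     1,    -1]
  [    0, -13/3, -26/3]

Back-substitution:
x₂ = (-26/3) / (-13/3) = 2
x₁ = (-1 - (1)(2)) / (-3) = 1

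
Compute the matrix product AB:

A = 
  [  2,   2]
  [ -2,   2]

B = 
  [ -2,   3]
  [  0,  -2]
AB = 
  [ -4,   2]
  [  4, -10]

A is 2×2 and B is 2×2, so AB is 2×2. Each entry is (row of A)·(column of B):
AB[1,1] = (2)(-2) + (2)(0) = -4
AB[1,2] = (2)(3) + (2)(-2) = 2
AB[2,1] = (-2)(-2) + (2)(0) = 4
AB[2,2] = (-2)(3) + (2)(-2) = -10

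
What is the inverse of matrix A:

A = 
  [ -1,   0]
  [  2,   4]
det(A) = (-1)(4) - (0)(2) = -4
For a 2×2 matrix, A⁻¹ = (1/det(A)) · [[d, -b], [-c, a]]
    = (-1/4) · [[4, 0], [-2, -1]]

A⁻¹ = 
  [ -1,   0]
  [1/2, 1/4]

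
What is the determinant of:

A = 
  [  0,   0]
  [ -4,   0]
0

For a 2×2 matrix, det = ad - bc = (0)(0) - (0)(-4) = 0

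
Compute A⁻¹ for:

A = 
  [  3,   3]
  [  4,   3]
det(A) = (3)(3) - (3)(4) = -3
For a 2×2 matrix, A⁻¹ = (1/det(A)) · [[d, -b], [-c, a]]
    = (-1/3) · [[3, -3], [-4, 3]]

A⁻¹ = 
  [ -1,   1]
  [4/3,  -1]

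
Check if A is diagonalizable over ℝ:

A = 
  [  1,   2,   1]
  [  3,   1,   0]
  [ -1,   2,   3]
Yes

Characteristic polynomial: det(λI - A) = λ³ - 5λ² + 2λ + 8
Testing integer divisors of the constant term: p(-1) = 0, so (λ + 1) is a factor:
p(λ) = (λ + 1)(λ² - 6λ + 8)
λ² - 6λ + 8 = (λ - 2)(λ - 4)
Eigenvalues: -1, 4, 2
λ=-1: alg. mult. = 1, geom. mult. = 3 - rank(A - (-1)I) = 3 - 2 = 1
λ=2: alg. mult. = 1, geom. mult. = 3 - rank(A - (2)I) = 3 - 2 = 1
λ=4: alg. mult. = 1, geom. mult. = 3 - rank(A - (4)I) = 3 - 2 = 1
Sum of geometric multiplicities equals n, so A has n independent eigenvectors.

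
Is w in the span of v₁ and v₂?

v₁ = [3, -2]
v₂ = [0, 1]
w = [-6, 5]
Yes

Form the augmented matrix and row-reduce:
[v₁|v₂|w] = 
  [  3,   0,  -6]
  [ -2,   1,   5]
R2 → R2 + (2/3)·R1
REF = 
  [  3,   0,  -6]
  [  0,   1,   1]

No row of the form [0 0 | nonzero], so the system is consistent. Back-substitution gives c₁ = -2, c₂ = 1: w = (-2)·v₁ + (1)·v₂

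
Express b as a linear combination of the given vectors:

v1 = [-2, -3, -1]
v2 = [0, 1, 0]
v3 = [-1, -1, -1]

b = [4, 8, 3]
c1 = -1, c2 = 3, c3 = -2

b = -1·v1 + 3·v2 + -2·v3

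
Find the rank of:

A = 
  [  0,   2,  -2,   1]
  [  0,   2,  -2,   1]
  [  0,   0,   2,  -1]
rank(A) = 2

Row reduce:
R2 → R2 - (1)·R1
Swap R2 ↔ R3
REF = 
  [  0,   2,  -2,   1]
  [  0,   0,   2,  -1]
  [  0,   0,   0,   0]
Pivot columns: 2, 3 → 2 pivots.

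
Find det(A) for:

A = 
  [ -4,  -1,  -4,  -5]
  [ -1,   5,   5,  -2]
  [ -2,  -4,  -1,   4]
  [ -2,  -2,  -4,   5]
-801

Cofactor expansion along row 1: det(A) = a₁₁M₁₁ - a₁₂M₁₂ + a₁₃M₁₃ - a₁₄M₁₄

M₁₁ = det[[5, 5, -2]; [-4, -1, 4]; [-2, -4, 5]]
  = (5)·((-1)(5) - (4)(-4)) - (5)·((-4)(5) - (4)(-2)) + (-2)·((-4)(-4) - (-1)(-2))
  = (5)(11) - (5)(-12) + (-2)(14)
  = 87
M₁₂ = det[[-1, 5, -2]; [-2, -1, 4]; [-2, -4, 5]]
  = (-1)·((-1)(5) - (4)(-4)) - (5)·((-2)(5) - (4)(-2)) + (-2)·((-2)(-4) - (-1)(-2))
  = (-1)(11) - (5)(-2) + (-2)(6)
  = -13
M₁₃ = det[[-1, 5, -2]; [-2, -4, 4]; [-2, -2, 5]]
  = (-1)·((-4)(5) - (4)(-2)) - (5)·((-2)(5) - (4)(-2)) + (-2)·((-2)(-2) - (-4)(-2))
  = (-1)(-12) - (5)(-2) + (-2)(-4)
  = 30
M₁₄ = det[[-1, 5, 5]; [-2, -4, -1]; [-2, -2, -4]]
  = (-1)·((-4)(-4) - (-1)(-2)) - (5)·((-2)(-4) - (-1)(-2)) + (5)·((-2)(-2) - (-4)(-2))
  = (-1)(14) - (5)(6) + (5)(-4)
  = -64

det(A) = (-4)(87) - (-1)(-13) + (-4)(30) - (-5)(-64) = -801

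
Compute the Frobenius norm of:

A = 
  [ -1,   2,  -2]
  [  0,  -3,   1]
||A||_F = 4.359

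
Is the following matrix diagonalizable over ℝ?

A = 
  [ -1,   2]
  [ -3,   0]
No

tr(A) = -1, det(A) = 6
Characteristic polynomial: λ² - tr(A)λ + det(A) = λ² + λ + 6
λ² + λ + 6 = 0  ⇒  λ = (-1 ± √((1)² - 4·(6)))/2 = (-1 ± √(-23))/2
  = (-1 + i√23)/2,  (-1 - i√23)/2
Eigenvalues: (-1 + i√23)/2, (-1 - i√23)/2  (≈ -0.5 + 2.398i, -0.5 - 2.398i)
Has complex eigenvalues (not diagonalizable over ℝ).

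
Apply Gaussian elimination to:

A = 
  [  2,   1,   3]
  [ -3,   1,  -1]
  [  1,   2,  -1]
Row operations:
R2 → R2 + (3/2)·R1
R3 → R3 - (1/2)·R1
R3 → R3 - (3/5)·R2

Resulting echelon form:
REF = 
  [    2,     1,     3]
  [    0,   5/2,   7/2]
  [    0,     0, -23/5]

Rank = 3 (number of non-zero pivot rows).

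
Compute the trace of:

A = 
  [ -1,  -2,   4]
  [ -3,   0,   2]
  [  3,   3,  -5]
-6

tr(A) = -1 + 0 + -5 = -6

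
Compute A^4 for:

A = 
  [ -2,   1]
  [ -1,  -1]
A^4 = 
  [  0,  -9]
  [  9,  -9]

A² = A·A:
A²[1,1] = (-2)(-2) + (1)(-1) = 3
A²[1,2] = (-2)(1) + (1)(-1) = -3
A²[2,1] = (-1)(-2) + (-1)(-1) = 3
A²[2,2] = (-1)(1) + (-1)(-1) = 0
A² = 
  [  3,  -3]
  [  3,   0]

A^3 = A^2·A:
A^3[1,1] = (3)(-2) + (-3)(-1) = -3
A^3[1,2] = (3)(1) + (-3)(-1) = 6
A^3[2,1] = (3)(-2) + (0)(-1) = -6
A^3[2,2] = (3)(1) + (0)(-1) = 3
A^3 = 
  [ -3,   6]
  [ -6,   3]

A^4 = A^3·A:
A^4[1,1] = (-3)(-2) + (6)(-1) = 0
A^4[1,2] = (-3)(1) + (6)(-1) = -9
A^4[2,1] = (-6)(-2) + (3)(-1) = 9
A^4[2,2] = (-6)(1) + (3)(-1) = -9
A^4 = 
  [  0,  -9]
  [  9,  -9]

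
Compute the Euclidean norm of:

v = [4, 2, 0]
4.472

||v||₂ = √((4)² + (2)² + (0)²) = √20 = 4.472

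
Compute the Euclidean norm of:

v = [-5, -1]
5.099

||v||₂ = √((-5)² + (-1)²) = √26 = 5.099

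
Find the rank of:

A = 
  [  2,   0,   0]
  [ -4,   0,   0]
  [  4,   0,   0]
Row reduce:
R2 → R2 + (2)·R1
R3 → R3 - (2)·R1
REF = 
  [  2,   0,   0]
  [  0,   0,   0]
  [  0,   0,   0]
Pivot columns: 1 → 1 pivot.

rank(A) = 1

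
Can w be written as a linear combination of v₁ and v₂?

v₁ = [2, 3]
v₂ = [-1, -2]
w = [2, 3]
Yes

Form the augmented matrix and row-reduce:
[v₁|v₂|w] = 
  [  2,  -1,   2]
  [  3,  -2,   3]
R2 → R2 - (3/2)·R1
REF = 
  [   2,   -1,    2]
  [   0, -1/2,    0]

No row of the form [0 0 | nonzero], so the system is consistent. Back-substitution gives c₁ = 1, c₂ = 0: w = (1)·v₁ + (0)·v₂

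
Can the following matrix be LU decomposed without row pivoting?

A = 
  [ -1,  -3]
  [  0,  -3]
Yes.
A[1,1] = -1 ≠ 0, so Gaussian elimination proceeds without a row swap: multiplier ℓ₂₁ = (0)/(-1) = 0, and U[2,2] = -3 - (0)(-3) = -3.
L = 
  [  1,   0]
  [  0,   1]
U = 
  [ -1,  -3]
  [  0,  -3]
Check row 2 of LU: [(0)(-1), (0)(-3) + (-3)] = [0, -3] = row 2 of A ✓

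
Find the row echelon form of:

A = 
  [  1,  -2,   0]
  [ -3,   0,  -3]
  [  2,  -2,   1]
Row operations:
R2 → R2 + (3)·R1
R3 → R3 - (2)·R1
R3 → R3 + (1/3)·R2

Resulting echelon form:
REF = 
  [  1,  -2,   0]
  [  0,  -6,  -3]
  [  0,   0,   0]

Rank = 2 (number of non-zero pivot rows).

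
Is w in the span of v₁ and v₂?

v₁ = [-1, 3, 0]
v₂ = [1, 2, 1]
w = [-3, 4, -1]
Yes

Form the augmented matrix and row-reduce:
[v₁|v₂|w] = 
  [ -1,   1,  -3]
  [  3,   2,   4]
  [  0,   1,  -1]
R2 → R2 + (3)·R1
R3 → R3 - (1/5)·R2
REF = 
  [ -1,   1,  -3]
  [  0,   5,  -5]
  [  0,   0,   0]

No row of the form [0 0 | nonzero], so the system is consistent. Back-substitution gives c₁ = 2, c₂ = -1: w = (2)·v₁ + (-1)·v₂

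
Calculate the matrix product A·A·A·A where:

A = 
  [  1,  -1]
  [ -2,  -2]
A^4 = 
  [ 11,   9]
  [ 18,  38]

A² = A·A:
A²[1,1] = (1)(1) + (-1)(-2) = 3
A²[1,2] = (1)(-1) + (-1)(-2) = 1
A²[2,1] = (-2)(1) + (-2)(-2) = 2
A²[2,2] = (-2)(-1) + (-2)(-2) = 6
A² = 
  [  3,   1]
  [  2,   6]

A^3 = A^2·A:
A^3[1,1] = (3)(1) + (1)(-2) = 1
A^3[1,2] = (3)(-1) + (1)(-2) = -5
A^3[2,1] = (2)(1) + (6)(-2) = -10
A^3[2,2] = (2)(-1) + (6)(-2) = -14
A^3 = 
  [  1,  -5]
  [-10, -14]

A^4 = A^3·A:
A^4[1,1] = (1)(1) + (-5)(-2) = 11
A^4[1,2] = (1)(-1) + (-5)(-2) = 9
A^4[2,1] = (-10)(1) + (-14)(-2) = 18
A^4[2,2] = (-10)(-1) + (-14)(-2) = 38
A^4 = 
  [ 11,   9]
  [ 18,  38]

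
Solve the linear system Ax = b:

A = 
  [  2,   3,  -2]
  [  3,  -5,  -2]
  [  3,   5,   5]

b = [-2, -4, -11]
x = [-2, 0, -1]

Row reduce the augmented matrix [A|b]:
R2 → R2 - (3/2)·R1
R3 → R3 - (3/2)·R1
R3 → R3 + (1/19)·R2
REF = 
  [      2,       3,      -2,      -2]
  [      0,   -19/2,       1,      -1]
  [      0,       0,  153/19, -153/19]

Back-substitution:
x₃ = (-153/19) / (153/19) = -1
x₂ = (-1 - (1)(-1)) / (-19/2) = 0
x₁ = (-2 - (3)(0) - (-2)(-1)) / 2 = -2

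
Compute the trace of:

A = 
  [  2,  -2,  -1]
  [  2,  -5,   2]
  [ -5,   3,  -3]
-6

tr(A) = 2 + -5 + -3 = -6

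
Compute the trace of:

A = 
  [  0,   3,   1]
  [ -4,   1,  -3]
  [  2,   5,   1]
2

tr(A) = 0 + 1 + 1 = 2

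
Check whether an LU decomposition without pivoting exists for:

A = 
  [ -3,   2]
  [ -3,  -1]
Yes.
A[1,1] = -3 ≠ 0, so Gaussian elimination proceeds without a row swap: multiplier ℓ₂₁ = (-3)/(-3) = 1, and U[2,2] = -1 - (1)(2) = -3.
L = 
  [  1,   0]
  [  1,   1]
U = 
  [ -3,   2]
  [  0,  -3]
Check row 2 of LU: [(1)(-3), (1)(2) + (-3)] = [-3, -1] = row 2 of A ✓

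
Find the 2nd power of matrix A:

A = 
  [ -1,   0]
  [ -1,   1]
A² = A·A:
A²[1,1] = (-1)(-1) + (0)(-1) = 1
A²[1,2] = (-1)(0) + (0)(1) = 0
A²[2,1] = (-1)(-1) + (1)(-1) = 0
A²[2,2] = (-1)(0) + (1)(1) = 1
A² = 
  [  1,   0]
  [  0,   1]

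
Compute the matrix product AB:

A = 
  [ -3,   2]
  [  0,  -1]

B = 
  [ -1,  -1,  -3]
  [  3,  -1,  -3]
AB = 
  [  9,   1,   3]
  [ -3,   1,   3]

A is 2×2 and B is 2×3, so AB is 2×3. Each entry is (row of A)·(column of B):
AB[1,1] = (-3)(-1) + (2)(3) = 9
AB[1,2] = (-3)(-1) + (2)(-1) = 1
AB[1,3] = (-3)(-3) + (2)(-3) = 3
AB[2,1] = (0)(-1) + (-1)(3) = -3
AB[2,2] = (0)(-1) + (-1)(-1) = 1
AB[2,3] = (0)(-3) + (-1)(-3) = 3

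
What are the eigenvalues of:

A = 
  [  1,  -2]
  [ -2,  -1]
λ = √5, -√5  (≈ 2.236, -2.236)

tr(A) = 0, det(A) = -5
Characteristic polynomial: λ² - tr(A)λ + det(A) = λ² - 5
λ² - 5 = 0  ⇒  λ = (0 ± √((0)² - 4·(-5)))/2 = (0 ± √(20))/2
  = √5,  -√5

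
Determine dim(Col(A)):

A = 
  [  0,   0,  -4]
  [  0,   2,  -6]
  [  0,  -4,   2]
Row reduce:
Swap R1 ↔ R2
R3 → R3 + (2)·R1
R3 → R3 - (5/2)·R2
REF = 
  [  0,   2,  -6]
  [  0,   0,  -4]
  [  0,   0,   0]
Pivot columns: 2, 3 → 2 pivots.
dim(Col(A)) = number of pivot columns = 2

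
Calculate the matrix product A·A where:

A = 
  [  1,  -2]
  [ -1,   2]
A² = A·A:
A²[1,1] = (1)(1) + (-2)(-1) = 3
A²[1,2] = (1)(-2) + (-2)(2) = -6
A²[2,1] = (-1)(1) + (2)(-1) = -3
A²[2,2] = (-1)(-2) + (2)(2) = 6
A² = 
  [  3,  -6]
  [ -3,   6]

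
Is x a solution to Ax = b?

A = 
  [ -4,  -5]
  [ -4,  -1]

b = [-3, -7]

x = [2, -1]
Yes

Ax = [-3, -7] = b ✓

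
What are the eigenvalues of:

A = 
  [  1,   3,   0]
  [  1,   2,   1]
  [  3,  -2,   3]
Characteristic polynomial: det(λI - A) = λ³ - 6λ² + 10λ - 8
Testing integer divisors of the constant term: p(4) = 0, so (λ - 4) is a factor:
p(λ) = (λ - 4)(λ² - 2λ + 2)
λ² - 2λ + 2 = 0  ⇒  λ = (2 ± √((-2)² - 4·(2)))/2 = (2 ± √(-4))/2
  = 1 + i,  1 - i

λ = 4, 1 + i, 1 - i  (≈ 4, 1 + 1i, 1 - 1i)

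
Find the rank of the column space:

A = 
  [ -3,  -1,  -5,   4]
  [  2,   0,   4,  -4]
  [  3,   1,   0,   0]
Row reduce:
R2 → R2 + (2/3)·R1
R3 → R3 + (1)·R1
REF = 
  [  -3,   -1,   -5,    4]
  [   0, -2/3,  2/3, -4/3]
  [   0,    0,   -5,    4]
Pivot columns: 1, 2, 3 → 3 pivots.
dim(Col(A)) = number of pivot columns = 3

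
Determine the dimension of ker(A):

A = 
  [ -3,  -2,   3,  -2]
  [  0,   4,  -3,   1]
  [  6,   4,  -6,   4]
nullity(A) = 2

Row reduce:
R3 → R3 + (2)·R1
REF = 
  [ -3,  -2,   3,  -2]
  [  0,   4,  -3,   1]
  [  0,   0,   0,   0]
Pivot columns: 1, 2 → 2 pivots.
rank(A) = 2, so nullity(A) = 4 - 2 = 2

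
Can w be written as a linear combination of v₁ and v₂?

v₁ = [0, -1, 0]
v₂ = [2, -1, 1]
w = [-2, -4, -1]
Yes

Form the augmented matrix and row-reduce:
[v₁|v₂|w] = 
  [  0,   2,  -2]
  [ -1,  -1,  -4]
  [  0,   1,  -1]
Swap R1 ↔ R2
R3 → R3 - (1/2)·R2
REF = 
  [ -1,  -1,  -4]
  [  0,   2,  -2]
  [  0,   0,   0]

No row of the form [0 0 | nonzero], so the system is consistent. Back-substitution gives c₁ = 5, c₂ = -1: w = (5)·v₁ + (-1)·v₂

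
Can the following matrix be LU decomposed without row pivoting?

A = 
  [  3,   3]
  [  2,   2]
Yes.
A[1,1] = 3 ≠ 0, so Gaussian elimination proceeds without a row swap: multiplier ℓ₂₁ = (2)/(3) = 2/3, and U[2,2] = 2 - (2/3)(3) = 0.
L = 
  [  1,   0]
  [2/3,   1]
U = 
  [  3,   3]
  [  0,   0]
Check row 2 of LU: [(2/3)(3), (2/3)(3) + 0] = [2, 2] = row 2 of A ✓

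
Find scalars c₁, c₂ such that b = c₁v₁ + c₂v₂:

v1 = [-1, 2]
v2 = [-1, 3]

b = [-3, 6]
c1 = 3, c2 = 0

b = 3·v1 + 0·v2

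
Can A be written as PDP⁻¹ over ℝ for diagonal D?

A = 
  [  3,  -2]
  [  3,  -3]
Yes

tr(A) = 0, det(A) = -3
Characteristic polynomial: λ² - tr(A)λ + det(A) = λ² - 3
λ² - 3 = 0  ⇒  λ = (0 ± √((0)² - 4·(-3)))/2 = (0 ± √(12))/2
  = √3,  -√3
Eigenvalues: √3, -√3  (≈ 1.732, -1.732)
The two irrational eigenvalues are distinct (simple), so each has alg. mult. = geom. mult. = 1.
Sum of geometric multiplicities equals n, so A has n independent eigenvectors.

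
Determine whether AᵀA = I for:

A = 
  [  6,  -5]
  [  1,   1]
No

AᵀA = 
  [ 37, -29]
  [-29,  26]
≠ I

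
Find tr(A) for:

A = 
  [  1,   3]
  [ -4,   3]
4

tr(A) = 1 + 3 = 4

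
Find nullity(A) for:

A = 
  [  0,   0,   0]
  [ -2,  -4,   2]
nullity(A) = 2

Row reduce:
Swap R1 ↔ R2
REF = 
  [ -2,  -4,   2]
  [  0,   0,   0]
Pivot columns: 1 → 1 pivot.
rank(A) = 1, so nullity(A) = 3 - 1 = 2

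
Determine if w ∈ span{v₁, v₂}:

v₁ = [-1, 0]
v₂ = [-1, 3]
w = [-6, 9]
Yes

Form the augmented matrix and row-reduce:
[v₁|v₂|w] = 
  [ -1,  -1,  -6]
  [  0,   3,   9]
(already in echelon form — no row operations needed)

No row of the form [0 0 | nonzero], so the system is consistent. Back-substitution gives c₁ = 3, c₂ = 3: w = (3)·v₁ + (3)·v₂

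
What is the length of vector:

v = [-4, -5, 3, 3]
7.681

||v||₂ = √((-4)² + (-5)² + (3)² + (3)²) = √59 = 7.681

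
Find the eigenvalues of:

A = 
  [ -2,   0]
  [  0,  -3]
tr(A) = -5, det(A) = 6
Characteristic polynomial: λ² - tr(A)λ + det(A) = λ² + 5λ + 6
λ² + 5λ + 6 = (λ + 3)(λ + 2)

λ = -2, -3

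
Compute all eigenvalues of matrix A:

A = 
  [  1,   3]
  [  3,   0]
λ = (1 + √37)/2, (1 - √37)/2  (≈ 3.541, -2.541)

tr(A) = 1, det(A) = -9
Characteristic polynomial: λ² - tr(A)λ + det(A) = λ² - λ - 9
λ² - λ - 9 = 0  ⇒  λ = (1 ± √((-1)² - 4·(-9)))/2 = (1 ± √(37))/2
  = (1 + √37)/2,  (1 - √37)/2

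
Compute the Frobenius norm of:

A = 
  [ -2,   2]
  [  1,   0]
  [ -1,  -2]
||A||_F = 3.742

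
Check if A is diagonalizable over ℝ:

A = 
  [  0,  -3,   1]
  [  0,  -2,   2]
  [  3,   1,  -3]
No

Characteristic polynomial: det(λI - A) = λ³ + 5λ² + λ + 12
By the rational root theorem any rational root is an integer dividing 12; none of those is a root, so p(λ) has no rational roots and hence (being an irreducible cubic) no repeated roots.
Discriminant of the cubic: Δ = -8787
Δ < 0 ⇒ one real eigenvalue and a complex-conjugate pair: λ ≈ -5.245, 0.1227 + 1.508i, 0.1227 - 1.508i
Has complex eigenvalues (not diagonalizable over ℝ).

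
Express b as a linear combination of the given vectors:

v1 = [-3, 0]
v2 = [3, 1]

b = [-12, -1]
c1 = 3, c2 = -1

b = 3·v1 + -1·v2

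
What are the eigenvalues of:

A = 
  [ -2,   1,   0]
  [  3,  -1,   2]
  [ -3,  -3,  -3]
λ = -3, (-3 + i√11)/2, (-3 - i√11)/2  (≈ -3, -1.5 + 1.658i, -1.5 - 1.658i)

Characteristic polynomial: det(λI - A) = λ³ + 6λ² + 14λ + 15
Testing integer divisors of the constant term: p(-3) = 0, so (λ + 3) is a factor:
p(λ) = (λ + 3)(λ² + 3λ + 5)
λ² + 3λ + 5 = 0  ⇒  λ = (-3 ± √((3)² - 4·(5)))/2 = (-3 ± √(-11))/2
  = (-3 + i√11)/2,  (-3 - i√11)/2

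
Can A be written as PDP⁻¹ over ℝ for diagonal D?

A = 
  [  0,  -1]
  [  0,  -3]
Yes

tr(A) = -3, det(A) = 0
Characteristic polynomial: λ² - tr(A)λ + det(A) = λ² + 3λ
λ² + 3λ = λ(λ + 3)
Eigenvalues: 0, -3
λ=-3: alg. mult. = 1, geom. mult. = 2 - rank(A - (-3)I) = 2 - 1 = 1
λ=0: alg. mult. = 1, geom. mult. = 2 - rank(A - (0)I) = 2 - 1 = 1
Sum of geometric multiplicities equals n, so A has n independent eigenvectors.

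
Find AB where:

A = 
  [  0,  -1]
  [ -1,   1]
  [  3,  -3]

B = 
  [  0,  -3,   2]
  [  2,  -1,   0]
A is 3×2 and B is 2×3, so AB is 3×3. Each entry is (row of A)·(column of B):
AB[1,1] = (0)(0) + (-1)(2) = -2
AB[1,2] = (0)(-3) + (-1)(-1) = 1
AB[1,3] = (0)(2) + (-1)(0) = 0
AB[2,1] = (-1)(0) + (1)(2) = 2
AB[2,2] = (-1)(-3) + (1)(-1) = 2
AB[2,3] = (-1)(2) + (1)(0) = -2
AB[3,1] = (3)(0) + (-3)(2) = -6
AB[3,2] = (3)(-3) + (-3)(-1) = -6
AB[3,3] = (3)(2) + (-3)(0) = 6

AB = 
  [ -2,   1,   0]
  [  2,   2,  -2]
  [ -6,  -6,   6]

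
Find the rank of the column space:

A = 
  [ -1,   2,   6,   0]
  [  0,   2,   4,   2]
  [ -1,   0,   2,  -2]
dim(Col(A)) = 2

Row reduce:
R3 → R3 - (1)·R1
R3 → R3 + (1)·R2
REF = 
  [ -1,   2,   6,   0]
  [  0,   2,   4,   2]
  [  0,   0,   0,   0]
Pivot columns: 1, 2 → 2 pivots.
dim(Col(A)) = number of pivot columns = 2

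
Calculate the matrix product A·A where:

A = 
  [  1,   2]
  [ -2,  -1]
A² = A·A:
A²[1,1] = (1)(1) + (2)(-2) = -3
A²[1,2] = (1)(2) + (2)(-1) = 0
A²[2,1] = (-2)(1) + (-1)(-2) = 0
A²[2,2] = (-2)(2) + (-1)(-1) = -3
A² = 
  [ -3,   0]
  [  0,  -3]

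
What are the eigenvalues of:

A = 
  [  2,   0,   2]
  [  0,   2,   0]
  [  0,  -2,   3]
λ = 2, 3, 2

Characteristic polynomial: det(λI - A) = λ³ - 7λ² + 16λ - 12
Testing integer divisors of the constant term: p(2) = 0, so (λ - 2) is a factor:
p(λ) = (λ - 2)(λ² - 5λ + 6)
λ² - 5λ + 6 = (λ - 2)(λ - 3)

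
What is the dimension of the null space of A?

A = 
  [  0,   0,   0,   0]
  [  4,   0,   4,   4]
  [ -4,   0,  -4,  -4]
nullity(A) = 3

Row reduce:
Swap R1 ↔ R2
R3 → R3 + (1)·R1
REF = 
  [  4,   0,   4,   4]
  [  0,   0,   0,   0]
  [  0,   0,   0,   0]
Pivot columns: 1 → 1 pivot.
rank(A) = 1, so nullity(A) = 4 - 1 = 3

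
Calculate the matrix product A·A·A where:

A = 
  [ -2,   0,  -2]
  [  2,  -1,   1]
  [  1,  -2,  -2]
A^3 = 
  [ 12, -20, -16]
  [  1,  15,  23]
  [ 28,  -6,  22]

A² = A·A:
A²[1,1] = (-2)(-2) + (0)(2) + (-2)(1) = 2
A²[1,2] = (-2)(0) + (0)(-1) + (-2)(-2) = 4
A²[1,3] = (-2)(-2) + (0)(1) + (-2)(-2) = 8
A²[2,1] = (2)(-2) + (-1)(2) + (1)(1) = -5
A²[2,2] = (2)(0) + (-1)(-1) + (1)(-2) = -1
A²[2,3] = (2)(-2) + (-1)(1) + (1)(-2) = -7
A²[3,1] = (1)(-2) + (-2)(2) + (-2)(1) = -8
A²[3,2] = (1)(0) + (-2)(-1) + (-2)(-2) = 6
A²[3,3] = (1)(-2) + (-2)(1) + (-2)(-2) = 0
A² = 
  [  2,   4,   8]
  [ -5,  -1,  -7]
  [ -8,   6,   0]

A^3 = A^2·A:
A^3[1,1] = (2)(-2) + (4)(2) + (8)(1) = 12
A^3[1,2] = (2)(0) + (4)(-1) + (8)(-2) = -20
A^3[1,3] = (2)(-2) + (4)(1) + (8)(-2) = -16
A^3[2,1] = (-5)(-2) + (-1)(2) + (-7)(1) = 1
A^3[2,2] = (-5)(0) + (-1)(-1) + (-7)(-2) = 15
A^3[2,3] = (-5)(-2) + (-1)(1) + (-7)(-2) = 23
A^3[3,1] = (-8)(-2) + (6)(2) + (0)(1) = 28
A^3[3,2] = (-8)(0) + (6)(-1) + (0)(-2) = -6
A^3[3,3] = (-8)(-2) + (6)(1) + (0)(-2) = 22
A^3 = 
  [ 12, -20, -16]
  [  1,  15,  23]
  [ 28,  -6,  22]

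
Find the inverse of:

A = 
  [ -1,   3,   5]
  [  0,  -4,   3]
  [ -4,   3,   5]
det(A) = (-1)·((-4)(5) - (3)(3)) - (3)·((0)(5) - (3)(-4)) + (5)·((0)(3) - (-4)(-4))
  = (-1)(-29) - (3)(12) + (5)(-16)
  = -87
det(A) = -87 ≠ 0, so A is invertible.

Cofactors Cᵢⱼ = (-1)ⁱ⁺ʲ·Mᵢⱼ:
C = 
  [-29, -12, -16]
  [  0,  15,  -9]
  [ 29,   3,   4]

adj(A) = Cᵀ:
adj(A) = 
  [-29,   0,  29]
  [-12,  15,   3]
  [-16,  -9,   4]

A⁻¹ = (-1/87) · adj(A):
A⁻¹ = 
  [  1/3,     0,  -1/3]
  [ 4/29, -5/29, -1/29]
  [16/87,  3/29, -4/87]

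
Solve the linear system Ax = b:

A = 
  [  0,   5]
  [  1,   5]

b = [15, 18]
x = [3, 3]

Row reduce the augmented matrix [A|b]:
Swap R1 ↔ R2
REF = 
  [  1,   5,  18]
  [  0,   5,  15]

Back-substitution:
x₂ = 15 / 5 = 3
x₁ = (18 - (5)(3)) / 1 = 3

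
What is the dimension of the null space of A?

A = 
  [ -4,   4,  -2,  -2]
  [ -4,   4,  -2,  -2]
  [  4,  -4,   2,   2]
nullity(A) = 3

Row reduce:
R2 → R2 - (1)·R1
R3 → R3 + (1)·R1
REF = 
  [ -4,   4,  -2,  -2]
  [  0,   0,   0,   0]
  [  0,   0,   0,   0]
Pivot columns: 1 → 1 pivot.
rank(A) = 1, so nullity(A) = 4 - 1 = 3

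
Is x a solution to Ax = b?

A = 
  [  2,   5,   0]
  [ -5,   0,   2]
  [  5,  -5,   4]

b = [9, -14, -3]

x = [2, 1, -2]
Yes

Ax = [9, -14, -3] = b ✓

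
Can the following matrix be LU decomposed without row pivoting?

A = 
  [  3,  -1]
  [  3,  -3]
Yes.
A[1,1] = 3 ≠ 0, so Gaussian elimination proceeds without a row swap: multiplier ℓ₂₁ = (3)/(3) = 1, and U[2,2] = -3 - (1)(-1) = -2.
L = 
  [  1,   0]
  [  1,   1]
U = 
  [  3,  -1]
  [  0,  -2]
Check row 2 of LU: [(1)(3), (1)(-1) + (-2)] = [3, -3] = row 2 of A ✓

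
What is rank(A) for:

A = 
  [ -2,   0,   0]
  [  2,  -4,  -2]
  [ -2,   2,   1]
rank(A) = 2

Row reduce:
R2 → R2 + (1)·R1
R3 → R3 - (1)·R1
R3 → R3 + (1/2)·R2
REF = 
  [ -2,   0,   0]
  [  0,  -4,  -2]
  [  0,   0,   0]
Pivot columns: 1, 2 → 2 pivots.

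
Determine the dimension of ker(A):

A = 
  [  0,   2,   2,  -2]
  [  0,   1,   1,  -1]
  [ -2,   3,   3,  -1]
nullity(A) = 2

Row reduce:
Swap R1 ↔ R3
R3 → R3 - (2)·R2
REF = 
  [ -2,   3,   3,  -1]
  [  0,   1,   1,  -1]
  [  0,   0,   0,   0]
Pivot columns: 1, 2 → 2 pivots.
rank(A) = 2, so nullity(A) = 4 - 2 = 2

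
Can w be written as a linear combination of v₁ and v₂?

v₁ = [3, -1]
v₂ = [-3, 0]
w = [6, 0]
Yes

Form the augmented matrix and row-reduce:
[v₁|v₂|w] = 
  [  3,  -3,   6]
  [ -1,   0,   0]
R2 → R2 + (1/3)·R1
REF = 
  [  3,  -3,   6]
  [  0,  -1,   2]

No row of the form [0 0 | nonzero], so the system is consistent. Back-substitution gives c₁ = 0, c₂ = -2: w = (0)·v₁ + (-2)·v₂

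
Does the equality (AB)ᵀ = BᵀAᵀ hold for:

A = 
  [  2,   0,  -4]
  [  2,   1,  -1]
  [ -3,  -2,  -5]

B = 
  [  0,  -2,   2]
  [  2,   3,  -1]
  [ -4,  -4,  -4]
Yes

(AB)ᵀ = 
  [ 16,   6,  16]
  [ 12,   3,  20]
  [ 20,   7,  16]

BᵀAᵀ = 
  [ 16,   6,  16]
  [ 12,   3,  20]
  [ 20,   7,  16]

Both sides are equal — this is the standard identity (AB)ᵀ = BᵀAᵀ, which holds for all A, B.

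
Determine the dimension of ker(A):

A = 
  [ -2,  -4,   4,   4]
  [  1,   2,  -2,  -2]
nullity(A) = 3

Row reduce:
R2 → R2 + (1/2)·R1
REF = 
  [ -2,  -4,   4,   4]
  [  0,   0,   0,   0]
Pivot columns: 1 → 1 pivot.
rank(A) = 1, so nullity(A) = 4 - 1 = 3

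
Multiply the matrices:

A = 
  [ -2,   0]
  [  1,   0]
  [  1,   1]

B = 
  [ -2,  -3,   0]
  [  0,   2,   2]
A is 3×2 and B is 2×3, so AB is 3×3. Each entry is (row of A)·(column of B):
AB[1,1] = (-2)(-2) + (0)(0) = 4
AB[1,2] = (-2)(-3) + (0)(2) = 6
AB[1,3] = (-2)(0) + (0)(2) = 0
AB[2,1] = (1)(-2) + (0)(0) = -2
AB[2,2] = (1)(-3) + (0)(2) = -3
AB[2,3] = (1)(0) + (0)(2) = 0
AB[3,1] = (1)(-2) + (1)(0) = -2
AB[3,2] = (1)(-3) + (1)(2) = -1
AB[3,3] = (1)(0) + (1)(2) = 2

AB = 
  [  4,   6,   0]
  [ -2,  -3,   0]
  [ -2,  -1,   2]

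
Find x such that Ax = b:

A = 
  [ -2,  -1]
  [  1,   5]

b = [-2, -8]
Row reduce the augmented matrix [A|b]:
R2 → R2 + (1/2)·R1
REF = 
  [ -2,  -1,  -2]
  [  0, 9/2,  -9]

Back-substitution:
x₂ = (-9) / (9/2) = -2
x₁ = (-2 - (-1)(-2)) / (-2) = 2

x = [2, -2]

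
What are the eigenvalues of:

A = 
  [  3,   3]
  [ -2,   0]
tr(A) = 3, det(A) = 6
Characteristic polynomial: λ² - tr(A)λ + det(A) = λ² - 3λ + 6
λ² - 3λ + 6 = 0  ⇒  λ = (3 ± √((-3)² - 4·(6)))/2 = (3 ± √(-15))/2
  = (3 + i√15)/2,  (3 - i√15)/2

λ = (3 + i√15)/2, (3 - i√15)/2  (≈ 1.5 + 1.936i, 1.5 - 1.936i)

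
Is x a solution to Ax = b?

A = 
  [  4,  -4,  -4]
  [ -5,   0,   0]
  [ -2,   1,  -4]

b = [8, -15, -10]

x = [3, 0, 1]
Yes

Ax = [8, -15, -10] = b ✓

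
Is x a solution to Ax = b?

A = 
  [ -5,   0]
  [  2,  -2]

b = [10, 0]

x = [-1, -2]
No

Ax = [5, 2] ≠ b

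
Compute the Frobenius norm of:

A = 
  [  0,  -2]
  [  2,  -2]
||A||_F = 3.464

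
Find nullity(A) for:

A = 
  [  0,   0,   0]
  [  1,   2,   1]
nullity(A) = 2

Row reduce:
Swap R1 ↔ R2
REF = 
  [  1,   2,   1]
  [  0,   0,   0]
Pivot columns: 1 → 1 pivot.
rank(A) = 1, so nullity(A) = 3 - 1 = 2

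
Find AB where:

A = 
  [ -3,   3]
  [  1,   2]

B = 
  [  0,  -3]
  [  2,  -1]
AB = 
  [  6,   6]
  [  4,  -5]

A is 2×2 and B is 2×2, so AB is 2×2. Each entry is (row of A)·(column of B):
AB[1,1] = (-3)(0) + (3)(2) = 6
AB[1,2] = (-3)(-3) + (3)(-1) = 6
AB[2,1] = (1)(0) + (2)(2) = 4
AB[2,2] = (1)(-3) + (2)(-1) = -5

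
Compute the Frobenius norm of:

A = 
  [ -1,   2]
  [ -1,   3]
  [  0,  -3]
||A||_F = 4.899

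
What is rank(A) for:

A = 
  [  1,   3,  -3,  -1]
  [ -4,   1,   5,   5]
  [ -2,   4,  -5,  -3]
Row reduce:
R2 → R2 + (4)·R1
R3 → R3 + (2)·R1
R3 → R3 - (10/13)·R2
REF = 
  [     1,      3,     -3,     -1]
  [     0,     13,     -7,      1]
  [     0,      0, -73/13, -75/13]
Pivot columns: 1, 2, 3 → 3 pivots.

rank(A) = 3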